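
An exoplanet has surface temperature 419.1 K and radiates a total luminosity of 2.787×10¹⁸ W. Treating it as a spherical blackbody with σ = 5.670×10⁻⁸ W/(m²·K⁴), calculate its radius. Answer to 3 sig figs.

R ≈ 1.13×10⁷ m

L = 4πR²σT⁴ ⇒ R = √(L/(4πσT⁴)).
σT⁴ = 1749.26 W/m², so R = √(2.787×10¹⁸/(4π×1749.26)) = 1.13×10⁷ m.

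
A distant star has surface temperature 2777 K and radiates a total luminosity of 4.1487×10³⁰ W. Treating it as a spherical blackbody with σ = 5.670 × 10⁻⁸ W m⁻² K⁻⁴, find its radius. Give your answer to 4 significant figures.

L = 4πR²σT⁴ ⇒ R = √(L/(4πσT⁴)).
σT⁴ = 3.37199×10⁶ W/m², so R = √(4.1487×10³⁰/(4π×3.37199×10⁶)) = 3.129×10¹¹ m.

R ≈ 3.129×10¹¹ m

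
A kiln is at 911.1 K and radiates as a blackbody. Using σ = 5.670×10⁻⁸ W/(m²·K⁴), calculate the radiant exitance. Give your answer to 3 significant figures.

I ≈ 3.91×10⁴ W/m²

Stefan–Boltzmann: I = σT⁴ = 5.670×10⁻⁸ × (911.1)⁴ = 3.91×10⁴ W/m².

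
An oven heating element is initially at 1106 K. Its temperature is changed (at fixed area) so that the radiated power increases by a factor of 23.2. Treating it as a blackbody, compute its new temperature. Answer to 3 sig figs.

P ∝ T⁴, so T₂/T₁ = (P₂/P₁)^(1/4) = (23.2)^(1/4) = 2.19468.
T₂ = 1106 × 2.19468 = 2.43×10³ K.

T₂ ≈ 2.43×10³ K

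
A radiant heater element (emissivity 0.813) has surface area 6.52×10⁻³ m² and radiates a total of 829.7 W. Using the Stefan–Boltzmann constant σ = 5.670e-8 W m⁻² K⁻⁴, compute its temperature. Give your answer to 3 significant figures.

Area A = 6.52×10⁻³ m².
P = εσAT⁴ ⇒ T = (P/(εσA))^(1/4) = (829.7/(0.813×5.670×10⁻⁸×6.52×10⁻³))^(1/4) = 1.29×10³ K.

T ≈ 1.29×10³ K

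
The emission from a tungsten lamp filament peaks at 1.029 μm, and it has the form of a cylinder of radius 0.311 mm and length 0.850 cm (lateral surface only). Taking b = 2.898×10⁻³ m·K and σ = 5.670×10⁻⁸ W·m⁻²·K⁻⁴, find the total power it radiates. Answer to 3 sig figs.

P ≈ 59.2 W

Wien's law: T = b/λ_max = 2.898×10⁻³/1.029×10⁻⁶ = 2816.33 K.
Lateral area A = 2πrL = 2π×3.11×10⁻⁴×8.50×10⁻³ = 1.66096×10⁻⁵ m².
Then P = σAT⁴ = 5.670×10⁻⁸×1.66096×10⁻⁵×(2816.33)⁴ = 59.2 W.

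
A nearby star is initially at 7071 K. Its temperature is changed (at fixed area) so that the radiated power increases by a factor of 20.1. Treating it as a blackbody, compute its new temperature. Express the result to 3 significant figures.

T₂ ≈ 1.50×10⁴ K

P ∝ T⁴, so T₂/T₁ = (P₂/P₁)^(1/4) = (20.1)^(1/4) = 2.11738.
T₂ = 7071 × 2.11738 = 1.50×10⁴ K.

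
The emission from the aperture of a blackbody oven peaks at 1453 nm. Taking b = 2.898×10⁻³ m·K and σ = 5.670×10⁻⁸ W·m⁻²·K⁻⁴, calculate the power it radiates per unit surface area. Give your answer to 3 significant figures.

Wien's law: T = b/λ_max = 2.898×10⁻³/1.453×10⁻⁶ = 1994.49 K.
Then I = σT⁴ = 5.670×10⁻⁸×(1994.49)⁴ = 8.97×10⁵ W/m².

I ≈ 8.97×10⁵ W/m²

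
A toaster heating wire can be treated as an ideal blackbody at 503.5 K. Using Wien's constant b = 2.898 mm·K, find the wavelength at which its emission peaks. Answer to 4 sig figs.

λ_max ≈ 5.756 μm

Wien's displacement law: λ_max = b/T = (2.898×10⁻³ m·K)/(503.5 K) = 5.7557×10⁻⁶ m.
That is 5.756 μm, in the infrared range.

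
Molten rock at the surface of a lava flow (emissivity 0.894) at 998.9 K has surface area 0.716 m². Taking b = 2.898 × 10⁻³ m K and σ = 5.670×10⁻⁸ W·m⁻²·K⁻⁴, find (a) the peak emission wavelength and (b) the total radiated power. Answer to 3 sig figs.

λ_max ≈ 2.90×10³ nm; P ≈ 3.61×10⁴ W

(a) λ_max = b/T = 2.898×10⁻³/998.9 = 2.901×10⁻⁶ m = 2.90×10³ nm.
Area A = 0.716 m².
(b) P = εσAT⁴ = 0.894×5.670×10⁻⁸×0.716×(998.9)⁴ = 3.61×10⁴ W.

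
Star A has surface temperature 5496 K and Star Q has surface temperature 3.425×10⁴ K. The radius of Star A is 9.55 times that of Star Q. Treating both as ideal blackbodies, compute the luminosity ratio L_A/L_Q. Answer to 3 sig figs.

L_A/L_Q ≈ 0.0605

L ∝ R²T⁴, so L_A/L_Q = (R_A/R_Q)²(T_A/T_Q)⁴ = (9.55)² × (5496/3.425×10⁴)⁴ = 91.2025 × 6.63047×10⁻⁴ = 0.0605.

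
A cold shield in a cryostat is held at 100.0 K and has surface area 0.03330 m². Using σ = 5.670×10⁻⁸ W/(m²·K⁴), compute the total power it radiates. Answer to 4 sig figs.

P ≈ 0.1888 W

Area A = 0.03330 m².
P = σAT⁴ = 5.670×10⁻⁸ × 0.03330 × (100.0)⁴ = 0.1888 W.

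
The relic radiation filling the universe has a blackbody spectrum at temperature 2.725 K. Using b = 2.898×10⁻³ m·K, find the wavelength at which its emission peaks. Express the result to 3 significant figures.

Wien's displacement law: λ_max = b/T = (2.898×10⁻³ m·K)/(2.725 K) = 1.063×10⁻³ m.
That is 1.06×10⁻³ m, in the microwave range.

λ_max ≈ 1.06×10⁻³ m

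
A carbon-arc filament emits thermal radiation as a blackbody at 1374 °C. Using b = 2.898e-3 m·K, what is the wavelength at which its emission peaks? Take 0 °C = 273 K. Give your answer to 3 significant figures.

T = 1374 °C + 273 = 1647 K.
Wien's displacement law: λ_max = b/T = (2.898×10⁻³ m·K)/(1647 K) = 1.760×10⁻⁶ m.
That is 1.76×10³ nm, in the infrared range.

λ_max ≈ 1.76×10³ nm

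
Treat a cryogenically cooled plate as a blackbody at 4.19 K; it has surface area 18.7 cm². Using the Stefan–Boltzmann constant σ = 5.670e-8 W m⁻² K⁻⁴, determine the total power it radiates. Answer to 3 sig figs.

Area A = 18.7 cm² = 1.87×10⁻³ m².
P = σAT⁴ = 5.670×10⁻⁸ × 1.87×10⁻³ × (4.19)⁴ = 3.27×10⁻⁸ W.

P ≈ 3.27×10⁻⁸ W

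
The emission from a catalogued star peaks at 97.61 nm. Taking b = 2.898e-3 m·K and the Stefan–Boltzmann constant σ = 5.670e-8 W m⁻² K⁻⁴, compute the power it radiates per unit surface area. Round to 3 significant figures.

I ≈ 4.41×10¹⁰ W/m²

Wien's law: T = b/λ_max = 2.898×10⁻³/9.761×10⁻⁸ = 29689.6 K.
Then I = σT⁴ = 5.670×10⁻⁸×(29689.6)⁴ = 4.41×10¹⁰ W/m².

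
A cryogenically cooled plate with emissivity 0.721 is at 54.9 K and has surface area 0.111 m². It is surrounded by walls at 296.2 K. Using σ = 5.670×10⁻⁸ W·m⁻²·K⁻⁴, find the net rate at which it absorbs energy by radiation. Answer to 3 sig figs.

Net gain ≈ 34.9 W

Area A = 0.111 m².
Net radiated power P_net = εσA(T⁴ − T₀⁴) = 0.721×5.670×10⁻⁸×0.111×(54.9⁴ − 296.2⁴).
T⁴ − T₀⁴ = 9.08426×10⁶ − 7.69733×10⁹ = -7.68825×10⁹ K⁴, so P_net = -34.9 W — negative, meaning a net gain of 34.9 W.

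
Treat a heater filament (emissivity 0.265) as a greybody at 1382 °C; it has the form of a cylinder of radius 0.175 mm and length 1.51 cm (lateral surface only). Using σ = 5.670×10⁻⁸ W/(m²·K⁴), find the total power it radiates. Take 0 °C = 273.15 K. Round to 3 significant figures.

P ≈ 1.87 W

T = 1382 °C + 273.15 = 1655.15 K.
Lateral area A = 2πrL = 2π×1.75×10⁻⁴×0.0151 = 1.66033×10⁻⁵ m².
P = εσAT⁴ = 0.265 × 5.670×10⁻⁸ × 1.66033×10⁻⁵ × (1655.15)⁴ = 1.87 W.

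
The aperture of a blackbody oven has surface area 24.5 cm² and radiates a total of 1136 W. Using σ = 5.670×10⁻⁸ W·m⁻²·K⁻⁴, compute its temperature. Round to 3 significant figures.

Area A = 24.5 cm² = 2.45×10⁻³ m².
P = σAT⁴ ⇒ T = (P/(σA))^(1/4) = (1136/(5.670×10⁻⁸×2.45×10⁻³))^(1/4) = 1.69×10³ K.

T ≈ 1.69×10³ K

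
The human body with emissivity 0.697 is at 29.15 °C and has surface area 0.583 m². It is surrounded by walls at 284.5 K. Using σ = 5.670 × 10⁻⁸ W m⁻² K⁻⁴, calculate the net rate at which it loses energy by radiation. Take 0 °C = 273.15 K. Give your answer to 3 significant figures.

Net loss ≈ 41.5 W

T = 29.15 °C + 273.15 = 302.30 K.
Area A = 0.583 m².
Net radiated power P_net = εσA(T⁴ − T₀⁴) = 0.697×5.670×10⁻⁸×0.583×(302.30⁴ − 284.5⁴).
T⁴ − T₀⁴ = 8.35127×10⁹ − 6.55132×10⁹ = 1.79995×10⁹ K⁴, so P_net = 41.5 W.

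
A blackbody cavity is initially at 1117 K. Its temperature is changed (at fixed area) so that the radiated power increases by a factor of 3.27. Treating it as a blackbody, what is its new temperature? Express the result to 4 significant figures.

T₂ ≈ 1502 K

P ∝ T⁴, so T₂/T₁ = (P₂/P₁)^(1/4) = (3.27)^(1/4) = 1.34474.
T₂ = 1117 × 1.34474 = 1502 K.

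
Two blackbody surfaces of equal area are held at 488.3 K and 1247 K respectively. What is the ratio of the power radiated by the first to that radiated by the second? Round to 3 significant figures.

P₁/P₂ ≈ 0.0235

With equal areas, P₁/P₂ = (T₁/T₂)⁴ = (488.3/1247)⁴ = 0.0235.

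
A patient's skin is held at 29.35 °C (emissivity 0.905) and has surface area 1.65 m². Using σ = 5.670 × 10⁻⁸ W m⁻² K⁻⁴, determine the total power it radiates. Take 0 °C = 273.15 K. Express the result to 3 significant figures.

P ≈ 709 W

T = 29.35 °C + 273.15 = 302.50 K.
Area A = 1.65 m².
P = εσAT⁴ = 0.905 × 5.670×10⁻⁸ × 1.65 × (302.50)⁴ = 709 W.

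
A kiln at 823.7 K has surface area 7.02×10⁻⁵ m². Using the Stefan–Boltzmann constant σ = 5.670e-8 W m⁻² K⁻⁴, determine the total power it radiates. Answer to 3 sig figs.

Area A = 7.02×10⁻⁵ m².
P = σAT⁴ = 5.670×10⁻⁸ × 7.02×10⁻⁵ × (823.7)⁴ = 1.83 W.

P ≈ 1.83 W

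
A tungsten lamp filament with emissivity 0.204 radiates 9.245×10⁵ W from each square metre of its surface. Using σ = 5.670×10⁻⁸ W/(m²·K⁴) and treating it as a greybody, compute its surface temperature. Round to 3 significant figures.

T ≈ 2.99×10³ K

I = εσT⁴, so T = (I/εσ)^(1/4) = (9.245×10⁵/(0.204×5.670×10⁻⁸))^(1/4) = 2.99×10³ K.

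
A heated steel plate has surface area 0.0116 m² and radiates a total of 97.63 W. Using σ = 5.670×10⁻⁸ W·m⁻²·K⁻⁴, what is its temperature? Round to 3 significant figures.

Area A = 0.0116 m².
P = σAT⁴ ⇒ T = (P/(σA))^(1/4) = (97.63/(5.670×10⁻⁸×0.0116))^(1/4) = 621 K.

T ≈ 621 K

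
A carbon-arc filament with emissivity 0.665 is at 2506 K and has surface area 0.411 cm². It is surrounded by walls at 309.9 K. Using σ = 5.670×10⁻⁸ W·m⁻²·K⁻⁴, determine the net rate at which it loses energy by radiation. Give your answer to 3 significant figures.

Area A = 0.411 cm² = 4.11×10⁻⁵ m².
Net radiated power P_net = εσA(T⁴ − T₀⁴) = 0.665×5.670×10⁻⁸×4.11×10⁻⁵×(2506⁴ − 309.9⁴).
T⁴ − T₀⁴ = 3.94389×10¹³ − 9.22330×10⁹ = 3.94297×10¹³ K⁴, so P_net = 61.1 W.

Net loss ≈ 61.1 W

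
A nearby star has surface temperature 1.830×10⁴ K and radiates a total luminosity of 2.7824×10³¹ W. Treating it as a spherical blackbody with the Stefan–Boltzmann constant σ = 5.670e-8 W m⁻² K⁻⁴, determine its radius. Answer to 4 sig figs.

L = 4πR²σT⁴ ⇒ R = √(L/(4πσT⁴)).
σT⁴ = 6.35898×10⁹ W/m², so R = √(2.7824×10³¹/(4π×6.35898×10⁹)) = 1.866×10¹⁰ m.

R ≈ 1.866×10¹⁰ m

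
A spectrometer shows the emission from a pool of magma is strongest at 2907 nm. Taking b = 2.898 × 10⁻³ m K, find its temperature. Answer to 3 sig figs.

T ≈ 997 K

Wien's law gives T = b/λ_max = (2.898×10⁻³ m·K)/(2.907×10⁻⁶ m) = 997 K.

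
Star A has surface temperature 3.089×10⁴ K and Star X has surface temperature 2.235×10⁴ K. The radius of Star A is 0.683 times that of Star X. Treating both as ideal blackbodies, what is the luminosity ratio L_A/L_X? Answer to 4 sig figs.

L_A/L_X ≈ 1.702

L ∝ R²T⁴, so L_A/L_X = (R_A/R_X)²(T_A/T_X)⁴ = (0.683)² × (3.089×10⁴/2.235×10⁴)⁴ = 0.466489 × 3.64890 = 1.702.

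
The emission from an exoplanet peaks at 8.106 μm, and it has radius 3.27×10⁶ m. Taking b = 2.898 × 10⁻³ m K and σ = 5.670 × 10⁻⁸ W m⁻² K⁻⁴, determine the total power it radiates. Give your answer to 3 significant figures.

P ≈ 1.24×10¹⁷ W

Wien's law: T = b/λ_max = 2.898×10⁻³/8.106×10⁻⁶ = 357.513 K.
Surface area A = 4πR² = 4π(3.27×10⁶ m)² = 1.34371×10¹⁴ m².
Then P = σAT⁴ = 5.670×10⁻⁸×1.34371×10¹⁴×(357.513)⁴ = 1.24×10¹⁷ W.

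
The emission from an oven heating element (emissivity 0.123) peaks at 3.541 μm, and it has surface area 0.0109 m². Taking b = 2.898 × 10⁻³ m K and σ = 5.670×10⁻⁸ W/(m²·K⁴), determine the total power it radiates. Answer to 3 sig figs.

P ≈ 34.1 W

Wien's law: T = b/λ_max = 2.898×10⁻³/3.541×10⁻⁶ = 818.413 K.
Area A = 0.0109 m².
Then P = εσAT⁴ = 0.123×5.670×10⁻⁸×0.0109×(818.413)⁴ = 34.1 W.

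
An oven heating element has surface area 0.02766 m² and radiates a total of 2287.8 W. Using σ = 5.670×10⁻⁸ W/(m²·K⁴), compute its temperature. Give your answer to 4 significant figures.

Area A = 0.02766 m².
P = σAT⁴ ⇒ T = (P/(σA))^(1/4) = (2287.8/(5.670×10⁻⁸×0.02766))^(1/4) = 1099 K.

T ≈ 1099 K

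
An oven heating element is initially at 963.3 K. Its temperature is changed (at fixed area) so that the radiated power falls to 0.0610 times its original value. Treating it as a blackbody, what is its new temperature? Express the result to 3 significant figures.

P ∝ T⁴, so T₂/T₁ = (P₂/P₁)^(1/4) = (0.0610)^(1/4) = 0.496973.
T₂ = 963.3 × 0.496973 = 479 K.

T₂ ≈ 479 K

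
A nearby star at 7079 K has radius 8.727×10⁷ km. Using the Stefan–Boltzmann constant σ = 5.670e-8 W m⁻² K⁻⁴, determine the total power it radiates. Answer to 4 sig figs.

P ≈ 1.363×10³¹ W

Surface area A = 4πR² = 4π(8.727×10¹⁰ m)² = 9.57061×10²² m².
P = σAT⁴ = 5.670×10⁻⁸ × 9.57061×10²² × (7079)⁴ = 1.363×10³¹ W.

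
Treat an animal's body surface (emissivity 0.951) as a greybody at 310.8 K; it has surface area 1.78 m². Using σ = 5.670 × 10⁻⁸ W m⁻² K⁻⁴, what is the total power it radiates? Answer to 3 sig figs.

Area A = 1.78 m².
P = εσAT⁴ = 0.951 × 5.670×10⁻⁸ × 1.78 × (310.8)⁴ = 896 W.

P ≈ 896 W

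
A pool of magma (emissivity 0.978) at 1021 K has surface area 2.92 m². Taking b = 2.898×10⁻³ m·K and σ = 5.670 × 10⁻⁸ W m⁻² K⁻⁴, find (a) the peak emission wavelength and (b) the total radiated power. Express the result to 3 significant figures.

(a) λ_max = b/T = 2.898×10⁻³/1021 = 2.838×10⁻⁶ m = 2.84×10³ nm.
Area A = 2.92 m².
(b) P = εσAT⁴ = 0.978×5.670×10⁻⁸×2.92×(1021)⁴ = 1.76×10⁵ W.

λ_max ≈ 2.84×10³ nm; P ≈ 1.76×10⁵ W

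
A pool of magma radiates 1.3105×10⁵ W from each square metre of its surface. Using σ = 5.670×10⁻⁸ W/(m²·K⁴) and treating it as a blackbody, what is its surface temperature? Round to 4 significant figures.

T ≈ 1233 K

I = σT⁴, so T = (I/σ)^(1/4) = (1.3105×10⁵/(5.670×10⁻⁸))^(1/4) = 1233 K.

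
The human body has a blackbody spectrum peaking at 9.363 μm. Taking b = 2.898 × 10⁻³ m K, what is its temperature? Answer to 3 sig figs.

Wien's law gives T = b/λ_max = (2.898×10⁻³ m·K)/(9.363×10⁻⁶ m) = 310 K.

T ≈ 310 K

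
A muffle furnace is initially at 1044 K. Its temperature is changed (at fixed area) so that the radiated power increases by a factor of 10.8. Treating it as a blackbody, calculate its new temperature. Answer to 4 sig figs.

T₂ ≈ 1893 K

P ∝ T⁴, so T₂/T₁ = (P₂/P₁)^(1/4) = (10.8)^(1/4) = 1.81283.
T₂ = 1044 × 1.81283 = 1893 K.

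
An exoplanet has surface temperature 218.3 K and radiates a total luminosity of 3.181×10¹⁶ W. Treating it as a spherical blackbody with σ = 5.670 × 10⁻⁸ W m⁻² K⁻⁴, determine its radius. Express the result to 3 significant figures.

R ≈ 4.43×10⁶ m

L = 4πR²σT⁴ ⇒ R = √(L/(4πσT⁴)).
σT⁴ = 128.765 W/m², so R = √(3.181×10¹⁶/(4π×128.765)) = 4.43×10⁶ m.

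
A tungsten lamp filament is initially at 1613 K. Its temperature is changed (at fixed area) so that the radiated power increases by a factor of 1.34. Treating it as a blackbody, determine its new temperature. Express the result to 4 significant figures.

P ∝ T⁴, so T₂/T₁ = (P₂/P₁)^(1/4) = (1.34)^(1/4) = 1.07591.
T₂ = 1613 × 1.07591 = 1735 K.

T₂ ≈ 1735 K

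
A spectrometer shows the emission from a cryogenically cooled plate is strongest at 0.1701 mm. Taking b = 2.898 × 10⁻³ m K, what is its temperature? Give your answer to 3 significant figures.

Wien's law gives T = b/λ_max = (2.898×10⁻³ m·K)/(1.701×10⁻⁴ m) = 17.0 K.

T ≈ 17.0 K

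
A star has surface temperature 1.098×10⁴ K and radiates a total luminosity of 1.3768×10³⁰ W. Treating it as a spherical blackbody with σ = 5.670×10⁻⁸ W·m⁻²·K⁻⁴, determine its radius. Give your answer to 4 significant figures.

L = 4πR²σT⁴ ⇒ R = √(L/(4πσT⁴)).
σT⁴ = 8.24124×10⁸ W/m², so R = √(1.3768×10³⁰/(4π×8.24124×10⁸)) = 1.153×10¹⁰ m.

R ≈ 1.153×10¹⁰ m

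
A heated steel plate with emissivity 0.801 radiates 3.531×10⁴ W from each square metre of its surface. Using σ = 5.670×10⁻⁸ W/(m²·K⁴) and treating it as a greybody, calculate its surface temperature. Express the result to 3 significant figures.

T ≈ 939 K

I = εσT⁴, so T = (I/εσ)^(1/4) = (3.531×10⁴/(0.801×5.670×10⁻⁸))^(1/4) = 939 K.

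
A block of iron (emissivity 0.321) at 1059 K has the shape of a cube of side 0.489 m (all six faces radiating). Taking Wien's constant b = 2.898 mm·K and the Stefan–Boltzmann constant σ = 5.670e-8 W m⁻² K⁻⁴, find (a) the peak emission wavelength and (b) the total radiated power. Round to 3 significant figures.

(a) λ_max = b/T = 2.898×10⁻³/1059 = 2.737×10⁻⁶ m = 2.74 μm.
Area A = 6s² = 6×(0.489 m)² = 1.43473 m².
(b) P = εσAT⁴ = 0.321×5.670×10⁻⁸×1.43473×(1059)⁴ = 3.28×10⁴ W.

λ_max ≈ 2.74 μm; P ≈ 3.28×10⁴ W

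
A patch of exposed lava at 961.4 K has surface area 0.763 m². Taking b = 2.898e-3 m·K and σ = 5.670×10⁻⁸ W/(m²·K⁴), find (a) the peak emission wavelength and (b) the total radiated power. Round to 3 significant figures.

λ_max ≈ 3.01 μm; P ≈ 3.70×10⁴ W

(a) λ_max = b/T = 2.898×10⁻³/961.4 = 3.014×10⁻⁶ m = 3.01 μm.
Area A = 0.763 m².
(b) P = σAT⁴ = 5.670×10⁻⁸×0.763×(961.4)⁴ = 3.70×10⁴ W.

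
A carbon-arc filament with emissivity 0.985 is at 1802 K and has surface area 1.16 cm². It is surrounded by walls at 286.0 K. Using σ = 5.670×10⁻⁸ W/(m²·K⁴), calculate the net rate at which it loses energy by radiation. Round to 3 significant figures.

Net loss ≈ 68.3 W

Area A = 1.16 cm² = 1.16×10⁻⁴ m².
Net radiated power P_net = εσA(T⁴ − T₀⁴) = 0.985×5.670×10⁻⁸×1.16×10⁻⁴×(1802⁴ − 286.0⁴).
T⁴ − T₀⁴ = 1.05443×10¹³ − 6.69059×10⁹ = 1.05376×10¹³ K⁴, so P_net = 68.3 W.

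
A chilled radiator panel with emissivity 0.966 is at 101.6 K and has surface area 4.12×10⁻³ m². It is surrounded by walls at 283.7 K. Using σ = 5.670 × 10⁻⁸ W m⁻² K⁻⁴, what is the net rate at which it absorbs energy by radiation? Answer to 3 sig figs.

Net gain ≈ 1.44 W

Area A = 4.12×10⁻³ m².
Net radiated power P_net = εσA(T⁴ − T₀⁴) = 0.966×5.670×10⁻⁸×4.12×10⁻³×(101.6⁴ − 283.7⁴).
T⁴ − T₀⁴ = 1.06555×10⁸ − 6.47795×10⁹ = -6.37140×10⁹ K⁴, so P_net = -1.44 W — negative, meaning a net gain of 1.44 W.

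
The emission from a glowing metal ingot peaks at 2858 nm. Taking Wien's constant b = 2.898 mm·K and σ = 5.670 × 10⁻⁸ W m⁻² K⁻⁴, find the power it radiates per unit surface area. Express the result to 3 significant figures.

Wien's law: T = b/λ_max = 2.898×10⁻³/2.858×10⁻⁶ = 1014.00 K.
Then I = σT⁴ = 5.670×10⁻⁸×(1014.00)⁴ = 5.99×10⁴ W/m².

I ≈ 5.99×10⁴ W/m²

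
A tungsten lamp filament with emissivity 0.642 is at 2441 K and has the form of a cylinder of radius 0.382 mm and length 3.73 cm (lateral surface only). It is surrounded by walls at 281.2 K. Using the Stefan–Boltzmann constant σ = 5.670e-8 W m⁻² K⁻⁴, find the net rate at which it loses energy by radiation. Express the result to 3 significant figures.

Lateral area A = 2πrL = 2π×3.82×10⁻⁴×0.0373 = 8.95266×10⁻⁵ m².
Net radiated power P_net = εσA(T⁴ − T₀⁴) = 0.642×5.670×10⁻⁸×8.95266×10⁻⁵×(2441⁴ − 281.2⁴).
T⁴ − T₀⁴ = 3.55035×10¹³ − 6.25261×10⁹ = 3.54972×10¹³ K⁴, so P_net = 116 W.

Net loss ≈ 116 W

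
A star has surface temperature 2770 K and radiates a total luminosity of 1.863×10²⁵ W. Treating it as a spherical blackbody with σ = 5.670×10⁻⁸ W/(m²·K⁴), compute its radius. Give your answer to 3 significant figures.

L = 4πR²σT⁴ ⇒ R = √(L/(4πσT⁴)).
σT⁴ = 3.33812×10⁶ W/m², so R = √(1.863×10²⁵/(4π×3.33812×10⁶)) = 6.66×10⁸ m.

R ≈ 6.66×10⁸ m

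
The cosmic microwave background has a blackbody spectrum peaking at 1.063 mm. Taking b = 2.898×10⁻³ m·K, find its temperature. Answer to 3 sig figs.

Wien's law gives T = b/λ_max = (2.898×10⁻³ m·K)/(1.063×10⁻³ m) = 2.73 K.

T ≈ 2.73 K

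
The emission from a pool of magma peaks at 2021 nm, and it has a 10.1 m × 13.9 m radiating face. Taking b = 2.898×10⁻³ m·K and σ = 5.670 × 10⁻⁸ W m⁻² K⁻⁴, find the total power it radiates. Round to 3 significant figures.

P ≈ 3.37×10⁷ W

Wien's law: T = b/λ_max = 2.898×10⁻³/2.021×10⁻⁶ = 1433.94 K.
Area A = 10.1 × 13.9 = 140.39 m².
Then P = σAT⁴ = 5.670×10⁻⁸×140.39×(1433.94)⁴ = 3.37×10⁷ W.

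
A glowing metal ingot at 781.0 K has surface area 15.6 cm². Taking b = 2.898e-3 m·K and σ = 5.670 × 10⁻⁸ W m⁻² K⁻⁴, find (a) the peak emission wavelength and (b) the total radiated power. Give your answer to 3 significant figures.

(a) λ_max = b/T = 2.898×10⁻³/781.0 = 3.711×10⁻⁶ m = 3.71 μm.
Area A = 15.6 cm² = 1.56×10⁻³ m².
(b) P = σAT⁴ = 5.670×10⁻⁸×1.56×10⁻³×(781.0)⁴ = 32.9 W.

λ_max ≈ 3.71 μm; P ≈ 32.9 W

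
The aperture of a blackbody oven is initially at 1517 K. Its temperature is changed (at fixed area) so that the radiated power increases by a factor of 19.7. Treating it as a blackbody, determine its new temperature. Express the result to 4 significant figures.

T₂ ≈ 3196 K

P ∝ T⁴, so T₂/T₁ = (P₂/P₁)^(1/4) = (19.7)^(1/4) = 2.10677.
T₂ = 1517 × 2.10677 = 3196 K.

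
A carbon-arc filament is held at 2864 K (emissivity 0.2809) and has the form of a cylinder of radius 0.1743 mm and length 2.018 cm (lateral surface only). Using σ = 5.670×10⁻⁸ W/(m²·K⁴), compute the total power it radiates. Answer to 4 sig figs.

P ≈ 23.68 W

Lateral area A = 2πrL = 2π×1.743×10⁻⁴×0.02018 = 2.21003×10⁻⁵ m².
P = εσAT⁴ = 0.2809 × 5.670×10⁻⁸ × 2.21003×10⁻⁵ × (2864)⁴ = 23.68 W.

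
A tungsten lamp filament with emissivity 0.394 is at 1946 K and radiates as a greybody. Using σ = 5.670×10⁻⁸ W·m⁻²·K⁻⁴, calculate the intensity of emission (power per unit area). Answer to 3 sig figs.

I ≈ 3.20×10⁵ W/m²

Stefan–Boltzmann: I = εσT⁴ = 0.394 × 5.670×10⁻⁸ × (1946)⁴ = 3.20×10⁵ W/m².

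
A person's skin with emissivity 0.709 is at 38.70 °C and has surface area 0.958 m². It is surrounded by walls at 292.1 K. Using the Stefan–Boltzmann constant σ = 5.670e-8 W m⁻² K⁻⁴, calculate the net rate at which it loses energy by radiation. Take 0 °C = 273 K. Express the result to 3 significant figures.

T = 38.70 °C + 273 = 311.70 K.
Area A = 0.958 m².
Net radiated power P_net = εσA(T⁴ − T₀⁴) = 0.709×5.670×10⁻⁸×0.958×(311.70⁴ − 292.1⁴).
T⁴ − T₀⁴ = 9.43946×10⁹ − 7.27991×10⁹ = 2.15955×10⁹ K⁴, so P_net = 83.2 W.

Net loss ≈ 83.2 W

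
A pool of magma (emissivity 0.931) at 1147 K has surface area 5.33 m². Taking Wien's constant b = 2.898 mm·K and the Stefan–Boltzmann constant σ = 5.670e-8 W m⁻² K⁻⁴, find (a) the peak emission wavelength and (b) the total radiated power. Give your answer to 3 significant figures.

λ_max ≈ 2.53 μm; P ≈ 4.87×10⁵ W

(a) λ_max = b/T = 2.898×10⁻³/1147 = 2.527×10⁻⁶ m = 2.53 μm.
Area A = 5.33 m².
(b) P = εσAT⁴ = 0.931×5.670×10⁻⁸×5.33×(1147)⁴ = 4.87×10⁵ W.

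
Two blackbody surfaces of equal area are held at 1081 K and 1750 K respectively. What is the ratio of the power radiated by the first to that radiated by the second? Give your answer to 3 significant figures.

With equal areas, P₁/P₂ = (T₁/T₂)⁴ = (1081/1750)⁴ = 0.146.

P₁/P₂ ≈ 0.146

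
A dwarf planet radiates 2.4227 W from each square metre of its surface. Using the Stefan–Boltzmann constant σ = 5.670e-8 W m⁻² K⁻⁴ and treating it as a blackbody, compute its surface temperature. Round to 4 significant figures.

T ≈ 80.85 K

I = σT⁴, so T = (I/σ)^(1/4) = (2.4227/(5.670×10⁻⁸))^(1/4) = 80.85 K.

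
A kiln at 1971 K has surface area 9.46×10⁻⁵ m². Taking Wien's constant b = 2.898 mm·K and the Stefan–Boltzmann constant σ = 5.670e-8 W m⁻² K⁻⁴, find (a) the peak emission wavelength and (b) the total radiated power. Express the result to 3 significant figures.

(a) λ_max = b/T = 2.898×10⁻³/1971 = 1.470×10⁻⁶ m = 1.47 μm.
Area A = 9.46×10⁻⁵ m².
(b) P = σAT⁴ = 5.670×10⁻⁸×9.46×10⁻⁵×(1971)⁴ = 81.0 W.

λ_max ≈ 1.47 μm; P ≈ 81.0 W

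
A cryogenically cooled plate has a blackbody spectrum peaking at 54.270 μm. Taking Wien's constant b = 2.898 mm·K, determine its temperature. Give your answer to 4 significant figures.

Wien's law gives T = b/λ_max = (2.898×10⁻³ m·K)/(5.4270×10⁻⁵ m) = 53.40 K.

T ≈ 53.40 K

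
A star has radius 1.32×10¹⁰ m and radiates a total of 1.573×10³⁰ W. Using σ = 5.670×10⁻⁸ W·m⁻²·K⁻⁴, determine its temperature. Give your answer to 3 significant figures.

Surface area A = 4πR² = 4π(1.32×10¹⁰ m)² = 2.18956×10²¹ m².
P = σAT⁴ ⇒ T = (P/(σA))^(1/4) = (1.573×10³⁰/(5.670×10⁻⁸×2.18956×10²¹))^(1/4) = 1.06×10⁴ K.

T ≈ 1.06×10⁴ K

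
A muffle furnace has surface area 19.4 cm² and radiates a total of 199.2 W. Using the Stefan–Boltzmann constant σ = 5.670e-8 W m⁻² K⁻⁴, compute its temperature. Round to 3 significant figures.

Area A = 19.4 cm² = 1.94×10⁻³ m².
P = σAT⁴ ⇒ T = (P/(σA))^(1/4) = (199.2/(5.670×10⁻⁸×1.94×10⁻³))^(1/4) = 1.16×10³ K.

T ≈ 1.16×10³ K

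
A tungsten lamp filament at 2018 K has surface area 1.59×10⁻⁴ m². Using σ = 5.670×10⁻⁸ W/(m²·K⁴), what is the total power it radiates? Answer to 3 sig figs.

P ≈ 150 W

Area A = 1.59×10⁻⁴ m².
P = σAT⁴ = 5.670×10⁻⁸ × 1.59×10⁻⁴ × (2018)⁴ = 150 W.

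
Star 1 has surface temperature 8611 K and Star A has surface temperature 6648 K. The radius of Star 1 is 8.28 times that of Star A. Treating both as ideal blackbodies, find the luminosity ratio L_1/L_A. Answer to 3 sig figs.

L_1/L_A ≈ 193

L ∝ R²T⁴, so L_1/L_A = (R_1/R_A)²(T_1/T_A)⁴ = (8.28)² × (8611/6648)⁴ = 68.5584 × 2.81482 = 193.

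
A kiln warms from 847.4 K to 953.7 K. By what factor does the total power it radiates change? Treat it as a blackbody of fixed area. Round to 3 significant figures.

P₂/P₁ ≈ 1.60

P ∝ T⁴, so P₂/P₁ = (T₂/T₁)⁴ = (953.7/847.4)⁴ = (1.12544)⁴ = 1.60.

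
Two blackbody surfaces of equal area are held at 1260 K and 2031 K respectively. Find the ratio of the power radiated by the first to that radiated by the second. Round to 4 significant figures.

P₁/P₂ ≈ 0.1481

With equal areas, P₁/P₂ = (T₁/T₂)⁴ = (1260/2031)⁴ = 0.1481.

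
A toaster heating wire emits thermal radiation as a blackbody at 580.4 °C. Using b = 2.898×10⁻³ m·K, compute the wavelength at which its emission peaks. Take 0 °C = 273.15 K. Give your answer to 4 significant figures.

λ_max ≈ 3.395 μm

T = 580.4 °C + 273.15 = 853.55 K.
Wien's displacement law: λ_max = b/T = (2.898×10⁻³ m·K)/(853.55 K) = 3.3952×10⁻⁶ m.
That is 3.395 μm, in the infrared range.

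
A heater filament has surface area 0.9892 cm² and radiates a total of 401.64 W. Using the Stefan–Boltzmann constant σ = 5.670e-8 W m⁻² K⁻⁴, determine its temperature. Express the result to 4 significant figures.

T ≈ 2909 K

Area A = 0.9892 cm² = 9.892×10⁻⁵ m².
P = σAT⁴ ⇒ T = (P/(σA))^(1/4) = (401.64/(5.670×10⁻⁸×9.892×10⁻⁵))^(1/4) = 2909 K.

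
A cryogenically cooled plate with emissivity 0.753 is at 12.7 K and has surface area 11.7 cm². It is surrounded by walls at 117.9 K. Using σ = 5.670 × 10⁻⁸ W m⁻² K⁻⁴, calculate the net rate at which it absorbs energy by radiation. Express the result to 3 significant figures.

Area A = 11.7 cm² = 1.17×10⁻³ m².
Net radiated power P_net = εσA(T⁴ − T₀⁴) = 0.753×5.670×10⁻⁸×1.17×10⁻³×(12.7⁴ − 117.9⁴).
T⁴ − T₀⁴ = 26014.5 − 1.93221×10⁸ = -1.93195×10⁸ K⁴, so P_net = -9.65×10⁻³ W — negative, meaning a net gain of 9.65×10⁻³ W.

Net gain ≈ 9.65×10⁻³ W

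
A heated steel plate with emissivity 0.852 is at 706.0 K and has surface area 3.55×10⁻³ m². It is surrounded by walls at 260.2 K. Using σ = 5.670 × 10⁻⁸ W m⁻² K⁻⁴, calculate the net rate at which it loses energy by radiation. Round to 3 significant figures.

Net loss ≈ 41.8 W

Area A = 3.55×10⁻³ m².
Net radiated power P_net = εσA(T⁴ − T₀⁴) = 0.852×5.670×10⁻⁸×3.55×10⁻³×(706.0⁴ − 260.2⁴).
T⁴ − T₀⁴ = 2.48438×10¹¹ − 4.58384×10⁹ = 2.43854×10¹¹ K⁴, so P_net = 41.8 W.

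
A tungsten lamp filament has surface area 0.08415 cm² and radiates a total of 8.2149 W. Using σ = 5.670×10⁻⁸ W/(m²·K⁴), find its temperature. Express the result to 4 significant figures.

Area A = 0.08415 cm² = 8.415×10⁻⁶ m².
P = σAT⁴ ⇒ T = (P/(σA))^(1/4) = (8.2149/(5.670×10⁻⁸×8.415×10⁻⁶))^(1/4) = 2037 K.

T ≈ 2037 K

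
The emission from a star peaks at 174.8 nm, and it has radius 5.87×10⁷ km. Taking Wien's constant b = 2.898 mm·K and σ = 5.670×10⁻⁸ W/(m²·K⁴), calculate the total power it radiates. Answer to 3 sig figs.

Wien's law: T = b/λ_max = 2.898×10⁻³/1.748×10⁻⁷ = 16578.9 K.
Surface area A = 4πR² = 4π(5.87×10¹⁰ m)² = 4.32998×10²² m².
Then P = σAT⁴ = 5.670×10⁻⁸×4.32998×10²²×(16578.9)⁴ = 1.85×10³² W.

P ≈ 1.85×10³² W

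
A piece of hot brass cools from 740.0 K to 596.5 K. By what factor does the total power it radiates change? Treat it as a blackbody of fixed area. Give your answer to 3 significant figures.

P ∝ T⁴, so P₂/P₁ = (T₂/T₁)⁴ = (596.5/740.0)⁴ = (0.806081)⁴ = 0.422.

P₂/P₁ ≈ 0.422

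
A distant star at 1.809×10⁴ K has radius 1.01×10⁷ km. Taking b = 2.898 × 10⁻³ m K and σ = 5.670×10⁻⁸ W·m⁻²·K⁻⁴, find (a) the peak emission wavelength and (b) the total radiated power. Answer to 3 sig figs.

(a) λ_max = b/T = 2.898×10⁻³/1.809×10⁴ = 1.602×10⁻⁷ m = 160 nm.
Surface area A = 4πR² = 4π(1.01×10¹⁰ m)² = 1.28190×10²¹ m².
(b) P = σAT⁴ = 5.670×10⁻⁸×1.28190×10²¹×(1.809×10⁴)⁴ = 7.78×10³⁰ W.

λ_max ≈ 160 nm; P ≈ 7.78×10³⁰ W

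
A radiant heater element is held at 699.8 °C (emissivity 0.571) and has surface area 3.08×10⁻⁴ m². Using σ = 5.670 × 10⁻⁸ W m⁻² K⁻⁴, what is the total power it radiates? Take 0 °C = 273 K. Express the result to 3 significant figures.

T = 699.8 °C + 273 = 972.8 K.
Area A = 3.08×10⁻⁴ m².
P = εσAT⁴ = 0.571 × 5.670×10⁻⁸ × 3.08×10⁻⁴ × (972.8)⁴ = 8.93 W.

P ≈ 8.93 W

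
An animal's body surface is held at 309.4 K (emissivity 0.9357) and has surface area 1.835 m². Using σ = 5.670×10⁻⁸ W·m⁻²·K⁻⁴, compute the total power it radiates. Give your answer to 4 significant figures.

P ≈ 892.1 W

Area A = 1.835 m².
P = εσAT⁴ = 0.9357 × 5.670×10⁻⁸ × 1.835 × (309.4)⁴ = 892.1 W.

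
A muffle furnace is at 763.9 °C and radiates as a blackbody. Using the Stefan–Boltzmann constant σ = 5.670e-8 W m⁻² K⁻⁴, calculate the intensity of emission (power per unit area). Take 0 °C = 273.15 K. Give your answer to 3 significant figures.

I ≈ 6.56×10⁴ W/m²

T = 763.9 °C + 273.15 = 1037.05 K.
Stefan–Boltzmann: I = σT⁴ = 5.670×10⁻⁸ × (1037.05)⁴ = 6.56×10⁴ W/m².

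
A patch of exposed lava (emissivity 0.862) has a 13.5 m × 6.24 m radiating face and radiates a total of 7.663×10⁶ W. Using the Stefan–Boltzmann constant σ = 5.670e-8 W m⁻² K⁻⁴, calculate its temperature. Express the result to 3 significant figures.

Area A = 13.5 × 6.24 = 84.24 m².
P = εσAT⁴ ⇒ T = (P/(εσA))^(1/4) = (7.663×10⁶/(0.862×5.670×10⁻⁸×84.24))^(1/4) = 1.17×10³ K.

T ≈ 1.17×10³ K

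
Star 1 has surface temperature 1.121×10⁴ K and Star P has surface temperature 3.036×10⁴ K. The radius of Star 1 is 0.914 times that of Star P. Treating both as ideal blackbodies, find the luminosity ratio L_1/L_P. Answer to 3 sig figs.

L_1/L_P ≈ 0.0155

L ∝ R²T⁴, so L_1/L_P = (R_1/R_P)²(T_1/T_P)⁴ = (0.914)² × (1.121×10⁴/3.036×10⁴)⁴ = 0.835396 × 0.0185873 = 0.0155.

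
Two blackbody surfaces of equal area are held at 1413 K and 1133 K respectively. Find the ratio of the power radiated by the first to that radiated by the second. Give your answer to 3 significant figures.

P₁/P₂ ≈ 2.42

With equal areas, P₁/P₂ = (T₁/T₂)⁴ = (1413/1133)⁴ = 2.42.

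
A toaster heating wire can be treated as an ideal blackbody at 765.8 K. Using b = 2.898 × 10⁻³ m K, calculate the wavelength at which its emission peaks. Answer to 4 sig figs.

λ_max ≈ 3.784 μm

Wien's displacement law: λ_max = b/T = (2.898×10⁻³ m·K)/(765.8 K) = 3.7843×10⁻⁶ m.
That is 3.784 μm, in the infrared range.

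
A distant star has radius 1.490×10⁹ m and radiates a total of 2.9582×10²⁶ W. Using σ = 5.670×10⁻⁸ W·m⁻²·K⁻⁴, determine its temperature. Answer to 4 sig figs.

T ≈ 3698 K

Surface area A = 4πR² = 4π(1.490×10⁹ m)² = 2.78986×10¹⁹ m².
P = σAT⁴ ⇒ T = (P/(σA))^(1/4) = (2.9582×10²⁶/(5.670×10⁻⁸×2.78986×10¹⁹))^(1/4) = 3698 K.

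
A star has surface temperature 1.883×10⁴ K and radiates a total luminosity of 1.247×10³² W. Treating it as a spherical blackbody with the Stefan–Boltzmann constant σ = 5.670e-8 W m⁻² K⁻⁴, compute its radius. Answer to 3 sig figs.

L = 4πR²σT⁴ ⇒ R = √(L/(4πσT⁴)).
σT⁴ = 7.12827×10⁹ W/m², so R = √(1.247×10³²/(4π×7.12827×10⁹)) = 3.73×10¹⁰ m.

R ≈ 3.73×10¹⁰ m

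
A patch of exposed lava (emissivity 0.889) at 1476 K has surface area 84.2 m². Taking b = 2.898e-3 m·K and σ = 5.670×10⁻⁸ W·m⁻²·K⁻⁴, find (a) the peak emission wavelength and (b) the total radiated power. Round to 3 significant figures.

λ_max ≈ 1.96 μm; P ≈ 2.01×10⁷ W

(a) λ_max = b/T = 2.898×10⁻³/1476 = 1.963×10⁻⁶ m = 1.96 μm.
Area A = 84.2 m².
(b) P = εσAT⁴ = 0.889×5.670×10⁻⁸×84.2×(1476)⁴ = 2.01×10⁷ W.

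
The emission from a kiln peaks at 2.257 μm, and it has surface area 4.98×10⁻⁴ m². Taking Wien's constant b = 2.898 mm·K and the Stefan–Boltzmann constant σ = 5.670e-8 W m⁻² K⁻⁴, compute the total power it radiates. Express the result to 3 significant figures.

Wien's law: T = b/λ_max = 2.898×10⁻³/2.257×10⁻⁶ = 1284.01 K.
Area A = 4.98×10⁻⁴ m².
Then P = σAT⁴ = 5.670×10⁻⁸×4.98×10⁻⁴×(1284.01)⁴ = 76.8 W.

P ≈ 76.8 W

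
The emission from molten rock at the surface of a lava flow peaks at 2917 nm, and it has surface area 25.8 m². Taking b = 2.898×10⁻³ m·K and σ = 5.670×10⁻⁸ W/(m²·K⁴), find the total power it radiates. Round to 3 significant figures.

Wien's law: T = b/λ_max = 2.898×10⁻³/2.917×10⁻⁶ = 993.486 K.
Area A = 25.8 m².
Then P = σAT⁴ = 5.670×10⁻⁸×25.8×(993.486)⁴ = 1.43×10⁶ W.

P ≈ 1.43×10⁶ W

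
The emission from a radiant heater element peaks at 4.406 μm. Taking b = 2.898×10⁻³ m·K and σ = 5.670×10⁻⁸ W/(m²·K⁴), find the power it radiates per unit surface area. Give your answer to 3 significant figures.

I ≈ 1.06×10⁴ W/m²

Wien's law: T = b/λ_max = 2.898×10⁻³/4.406×10⁻⁶ = 657.739 K.
Then I = σT⁴ = 5.670×10⁻⁸×(657.739)⁴ = 1.06×10⁴ W/m².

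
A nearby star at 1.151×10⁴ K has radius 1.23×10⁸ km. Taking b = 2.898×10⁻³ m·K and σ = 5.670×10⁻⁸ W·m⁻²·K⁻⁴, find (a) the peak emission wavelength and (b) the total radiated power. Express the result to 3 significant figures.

λ_max ≈ 252 nm; P ≈ 1.89×10³² W

(a) λ_max = b/T = 2.898×10⁻³/1.151×10⁴ = 2.518×10⁻⁷ m = 252 nm.
Surface area A = 4πR² = 4π(1.23×10¹¹ m)² = 1.90117×10²³ m².
(b) P = σAT⁴ = 5.670×10⁻⁸×1.90117×10²³×(1.151×10⁴)⁴ = 1.89×10³² W.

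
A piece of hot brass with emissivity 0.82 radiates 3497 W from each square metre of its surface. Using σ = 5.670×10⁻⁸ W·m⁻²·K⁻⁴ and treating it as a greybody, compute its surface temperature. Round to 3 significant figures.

I = εσT⁴, so T = (I/εσ)^(1/4) = (3497/(0.82×5.670×10⁻⁸))^(1/4) = 524 K.

T ≈ 524 K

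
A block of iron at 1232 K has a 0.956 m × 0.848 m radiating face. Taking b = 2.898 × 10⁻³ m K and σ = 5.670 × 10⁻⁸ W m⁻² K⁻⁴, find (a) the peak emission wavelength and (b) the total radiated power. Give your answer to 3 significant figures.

λ_max ≈ 2.35 μm; P ≈ 1.06×10⁵ W

(a) λ_max = b/T = 2.898×10⁻³/1232 = 2.352×10⁻⁶ m = 2.35 μm.
Area A = 0.956 × 0.848 = 0.810688 m².
(b) P = σAT⁴ = 5.670×10⁻⁸×0.810688×(1232)⁴ = 1.06×10⁵ W.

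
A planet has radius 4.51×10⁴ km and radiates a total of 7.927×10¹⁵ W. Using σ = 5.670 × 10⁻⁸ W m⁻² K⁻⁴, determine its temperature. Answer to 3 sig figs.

T ≈ 48.4 K

Surface area A = 4πR² = 4π(4.51×10⁷ m)² = 2.55601×10¹⁶ m².
P = σAT⁴ ⇒ T = (P/(σA))^(1/4) = (7.927×10¹⁵/(5.670×10⁻⁸×2.55601×10¹⁶))^(1/4) = 48.4 K.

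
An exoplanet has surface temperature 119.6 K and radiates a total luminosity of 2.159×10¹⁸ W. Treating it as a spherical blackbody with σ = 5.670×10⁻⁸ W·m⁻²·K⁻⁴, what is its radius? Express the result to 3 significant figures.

L = 4πR²σT⁴ ⇒ R = √(L/(4πσT⁴)).
σT⁴ = 11.6013 W/m², so R = √(2.159×10¹⁸/(4π×11.6013)) = 1.22×10⁸ m.

R ≈ 1.22×10⁸ m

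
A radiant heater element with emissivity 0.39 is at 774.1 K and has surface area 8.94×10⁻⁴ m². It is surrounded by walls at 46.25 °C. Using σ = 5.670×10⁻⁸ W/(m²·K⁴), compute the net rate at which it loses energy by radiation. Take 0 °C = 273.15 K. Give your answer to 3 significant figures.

Surroundings: T = 46.25 °C + 273.15 = 319.40 K.
Area A = 8.94×10⁻⁴ m².
Net radiated power P_net = εσA(T⁴ − T₀⁴) = 0.39×5.670×10⁻⁸×8.94×10⁻⁴×(774.1⁴ − 319.40⁴).
T⁴ − T₀⁴ = 3.59078×10¹¹ − 1.04073×10¹⁰ = 3.48671×10¹¹ K⁴, so P_net = 6.89 W.

Net loss ≈ 6.89 W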